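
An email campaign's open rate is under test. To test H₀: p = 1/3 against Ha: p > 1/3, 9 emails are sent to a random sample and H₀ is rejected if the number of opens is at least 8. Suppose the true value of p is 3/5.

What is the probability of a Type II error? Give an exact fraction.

β = P(fail to reject H₀ | Ha true) = P(S ≤ 7 | p = 3/5), S ~ Binomial(9, 3/5).
Summing C(9,j)·(3/5)^j·(2/5)^{9-j} for j = 0..7 gives 1815344/1953125.

1815344/1953125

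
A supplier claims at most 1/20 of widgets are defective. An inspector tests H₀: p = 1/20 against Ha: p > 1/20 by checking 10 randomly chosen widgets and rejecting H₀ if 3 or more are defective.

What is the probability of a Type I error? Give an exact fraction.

The significance level is the probability, assuming p = 1/20, of seeing 3 or more defectives in 10 draws.
Via the complement, α = 1 − Σ_{j=0}^{2} C(10,j)(1/20)^j(19/20)^{10-j} = 29449106891/2560000000000.

29449106891/2560000000000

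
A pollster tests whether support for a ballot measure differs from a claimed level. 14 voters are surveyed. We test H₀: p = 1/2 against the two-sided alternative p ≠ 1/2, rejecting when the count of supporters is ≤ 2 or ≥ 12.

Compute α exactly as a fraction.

α = P(S ≤ 2 or S ≥ 12 | p = 1/2), S ~ Binomial(14, 1/2).
The two tails are symmetric, so α = 2·(1 + 14 + 91)/2^14 = 212/16384 = 53/4096.

53/4096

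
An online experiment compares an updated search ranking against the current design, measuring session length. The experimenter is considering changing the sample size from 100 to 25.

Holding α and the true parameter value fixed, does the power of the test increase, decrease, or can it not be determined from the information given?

It decreases.

A smaller sample increases the standard error, so the sampling distributions under H₀ and Ha overlap more.
Since power = 1 − β and β increases, power decreases.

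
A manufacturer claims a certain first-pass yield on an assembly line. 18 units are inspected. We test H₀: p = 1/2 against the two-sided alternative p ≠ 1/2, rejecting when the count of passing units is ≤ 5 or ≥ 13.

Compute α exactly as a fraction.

1577/16384

The significance level is the null-hypothesis probability of the rejection region {≤5} ∪ {≥13}.
Each tail has probability (1 + 18 + 153 + 816 + 3060 + 8568)/262144; doubling gives α = 25232/262144 = 1577/16384.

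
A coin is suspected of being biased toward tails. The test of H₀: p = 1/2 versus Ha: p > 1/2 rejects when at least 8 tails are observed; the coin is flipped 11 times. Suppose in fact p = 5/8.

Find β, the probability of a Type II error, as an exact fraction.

β = P(fail to reject H₀ | Ha true) = P(S ≤ 7 | p = 5/8), S ~ Binomial(11, 5/8).
Summing C(11,j)·(5/8)^j·(3/8)^{11-j} for j = 0..7 gives 688976199/1073741824.

688976199/1073741824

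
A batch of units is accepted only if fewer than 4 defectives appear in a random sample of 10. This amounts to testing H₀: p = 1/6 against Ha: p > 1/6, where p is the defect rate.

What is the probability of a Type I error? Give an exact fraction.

Under H₀, K ~ Binomial(10, 1/6); the Type I error rate is P(K ≥ 4).
Computing the lower-tail complement: 1 − 390625/419904 = 29279/419904.

29279/419904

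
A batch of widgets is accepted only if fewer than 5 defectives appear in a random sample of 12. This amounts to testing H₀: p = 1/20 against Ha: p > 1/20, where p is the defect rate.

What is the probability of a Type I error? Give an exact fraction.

α = P(reject H₀ | H₀ true) = P(K ≥ 5 | p = 1/20), K ~ Binomial(12, 1/20).
α = 1 − P(K ≤ 4) = 1 − 409524655607633/409600000000000 = 75344392367/409600000000000.

75344392367/409600000000000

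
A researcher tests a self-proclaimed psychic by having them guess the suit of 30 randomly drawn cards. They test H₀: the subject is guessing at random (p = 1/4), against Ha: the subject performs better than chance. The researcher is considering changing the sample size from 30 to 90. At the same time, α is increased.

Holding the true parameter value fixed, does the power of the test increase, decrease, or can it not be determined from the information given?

It increases.

Increasing n separates the H₀ and Ha sampling distributions, so under Ha fewer outcomes land in the acceptance region. Relaxing α lowers the evidence threshold; under Ha, outcomes that previously fell short now trigger rejection. Both changes push β in the same direction.
Since power = 1 − β and β decreases, power increases.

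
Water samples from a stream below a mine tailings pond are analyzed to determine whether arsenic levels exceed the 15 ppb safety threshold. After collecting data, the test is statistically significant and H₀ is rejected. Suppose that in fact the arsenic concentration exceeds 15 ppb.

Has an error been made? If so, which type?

Neither — the decision is correct.

The conventional null hypothesis here is that the arsenic concentration is at or below 15 ppb (safe).
The test rejected a false H₀ — the decision matches the true state.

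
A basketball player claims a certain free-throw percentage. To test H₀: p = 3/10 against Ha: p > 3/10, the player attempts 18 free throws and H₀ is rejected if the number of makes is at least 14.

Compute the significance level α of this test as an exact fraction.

Under H₀, Y ~ Binomial(18, 3/10), and α = P(Y ≥ 14).
P(Y ≥ 14) = Σ_{j=14}^{18} C(18,j)·(3/10)^j·(7/10)^{18-j} = 493702843149/12500000000000000.

493702843149/12500000000000000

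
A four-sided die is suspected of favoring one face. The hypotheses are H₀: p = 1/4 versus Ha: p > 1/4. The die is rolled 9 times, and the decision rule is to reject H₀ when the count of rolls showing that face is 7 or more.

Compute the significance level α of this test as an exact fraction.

Under H₀, S ~ Binomial(9, 1/4), and α = P(S ≥ 7).
Summing C(9,j)(1/4)^j(3/4)^{9−j} for j = 7,…,9 gives 11/8192.

11/8192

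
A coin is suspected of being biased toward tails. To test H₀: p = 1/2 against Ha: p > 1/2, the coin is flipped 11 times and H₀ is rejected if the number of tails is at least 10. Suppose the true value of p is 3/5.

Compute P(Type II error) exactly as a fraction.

1894076/1953125

A Type II error is failing to reject when Ha holds: with p = 3/5, β = P(Y ≤ 9).
Equivalently, β = 1 − P(Y ≥ 10) = 1894076/1953125.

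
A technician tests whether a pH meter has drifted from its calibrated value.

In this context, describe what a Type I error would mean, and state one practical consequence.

With the conventional null hypothesis that the instrument is correctly calibrated:
A Type I error is rejecting H₀ when H₀ is true.
Here that means pulling the instrument for recalibration when actually the instrument is correctly calibrated.

A Type I error would mean concluding that the instrument has drifted out of calibration when in fact the instrument is correctly calibrated. Consequence: a properly working instrument is taken offline unnecessarily.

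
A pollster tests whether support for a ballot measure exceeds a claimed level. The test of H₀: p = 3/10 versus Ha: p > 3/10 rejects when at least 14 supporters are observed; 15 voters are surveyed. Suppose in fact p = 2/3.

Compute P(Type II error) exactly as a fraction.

14070379/14348907

β = P(fail to reject H₀ | Ha true) = P(Y ≤ 13 | p = 2/3), Y ~ Binomial(15, 2/3).
Adding the binomial probabilities P(Y=0)+…+P(Y=13) at p = 2/3 gives 14070379/14348907.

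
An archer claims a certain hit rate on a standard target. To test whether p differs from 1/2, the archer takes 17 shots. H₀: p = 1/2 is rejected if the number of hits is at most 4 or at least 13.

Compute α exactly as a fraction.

Under H₀, Y ~ Binomial(17, 1/2); α is the probability of landing in either tail, P(Y ≤ 4) + P(Y ≥ 13).
Each tail has probability (1 + 17 + 136 + 680 + 2380)/131072; doubling gives α = 6428/131072 = 1607/32768.

1607/32768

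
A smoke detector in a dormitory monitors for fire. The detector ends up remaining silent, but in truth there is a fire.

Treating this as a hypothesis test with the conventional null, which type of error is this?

The null hypothesis here is that there is no fire.
'Remaining silent' corresponds to failing to reject H₀.
H₀ was not rejected but H₀ is false — a Type II error (false negative).

Type II error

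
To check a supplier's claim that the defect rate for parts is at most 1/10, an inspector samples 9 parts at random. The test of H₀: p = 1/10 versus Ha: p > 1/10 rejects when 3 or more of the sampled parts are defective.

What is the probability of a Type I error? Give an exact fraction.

26486069/500000000

The significance level is the probability, assuming p = 1/10, of seeing 3 or more defectives in 9 draws.
Computing the lower-tail complement: 1 − 473513931/500000000 = 26486069/500000000.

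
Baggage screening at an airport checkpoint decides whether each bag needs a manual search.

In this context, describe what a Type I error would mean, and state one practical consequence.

A Type I error would mean concluding that the bag contains a prohibited item when in fact the bag contains no prohibited items. Consequence: a harmless bag is searched, delaying the passenger.

With the conventional null hypothesis that the bag contains no prohibited items:
A Type I error is rejecting H₀ when H₀ is true.
Here that means flagging the bag for a manual search when actually the bag contains no prohibited items.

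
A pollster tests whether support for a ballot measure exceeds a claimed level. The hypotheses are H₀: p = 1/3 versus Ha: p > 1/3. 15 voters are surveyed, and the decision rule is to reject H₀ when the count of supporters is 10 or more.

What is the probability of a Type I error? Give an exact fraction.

Under H₀, K ~ Binomial(15, 1/3), and α = P(K ≥ 10).
Summing C(15,j)(1/3)^j(2/3)^{15−j} for j = 10,…,15 gives 122027/14348907.

122027/14348907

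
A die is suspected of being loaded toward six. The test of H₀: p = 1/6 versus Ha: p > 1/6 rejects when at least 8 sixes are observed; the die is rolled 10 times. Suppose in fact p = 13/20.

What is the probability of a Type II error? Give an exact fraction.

1890285078059/2560000000000

β = P(fail to reject H₀ | Ha true) = P(S ≤ 7 | p = 13/20), S ~ Binomial(10, 13/20).
Adding the binomial probabilities P(S=0)+…+P(S=7) at p = 13/20 gives 1890285078059/2560000000000.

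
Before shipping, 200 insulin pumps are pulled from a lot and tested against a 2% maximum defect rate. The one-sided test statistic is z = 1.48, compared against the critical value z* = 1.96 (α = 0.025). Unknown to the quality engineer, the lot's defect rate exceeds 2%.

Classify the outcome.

The conventional null hypothesis is that the lot's defect rate is 2% (within specification).
Since z = 1.48 ≤ z* = 1.96, H₀ is not rejected.
H₀ is false (actually the lot's defect rate exceeds 2%).
Failing to reject a false H₀ is a Type II error.

Type II error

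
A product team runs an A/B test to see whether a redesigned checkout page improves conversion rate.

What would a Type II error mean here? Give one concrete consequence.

A Type II error would mean concluding that the new design has no effect on conversion rate (or at least failing to establish that the new design increases conversion rate) when in fact the new design increases conversion rate. Consequence: a genuinely better design is discarded.

With the conventional null hypothesis that the new design has no effect on conversion rate:
A Type II error is failing to reject H₀ when H₀ is false.
Here that means keeping the current design when actually the new design increases conversion rate.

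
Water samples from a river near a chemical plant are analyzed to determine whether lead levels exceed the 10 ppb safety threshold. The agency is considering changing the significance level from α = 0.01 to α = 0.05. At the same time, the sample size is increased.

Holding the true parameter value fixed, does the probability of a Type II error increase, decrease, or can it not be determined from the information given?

With a larger α the critical value moves toward the center, so more of the Ha sampling distribution lies in the rejection region. More data shrinks sampling variability; the test statistic under Ha concentrates further from the null value, making rejection more likely. Both changes push β in the same direction.

It decreases.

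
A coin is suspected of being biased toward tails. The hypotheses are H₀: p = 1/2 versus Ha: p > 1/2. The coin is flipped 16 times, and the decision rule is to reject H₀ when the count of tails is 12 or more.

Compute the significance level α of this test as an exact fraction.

α = P(reject H₀ | H₀ true) = P(X ≥ 12 | p = 1/2), with X ~ Binomial(16, 1/2).
Summing the upper tail: (1820 + 560 + 120 + 16 + 1) / 2^16 = 2517/65536.

2517/65536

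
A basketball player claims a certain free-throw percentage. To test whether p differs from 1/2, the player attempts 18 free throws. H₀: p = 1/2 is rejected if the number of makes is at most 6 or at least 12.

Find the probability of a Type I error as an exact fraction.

7795/32768

α = P(K ≤ 6 or K ≥ 12 | p = 1/2), K ~ Binomial(18, 1/2).
The two tails are symmetric, so α = 2·(1 + 18 + 153 + 816 + 3060 + 8568 + 18564)/2^18 = 62360/262144 = 7795/32768.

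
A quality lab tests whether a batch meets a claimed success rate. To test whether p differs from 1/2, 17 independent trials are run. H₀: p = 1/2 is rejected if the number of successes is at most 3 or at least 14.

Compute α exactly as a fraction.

The significance level is the null-hypothesis probability of the rejection region {≤3} ∪ {≥14}.
By symmetry, α = 2·P(Y ≤ 3) = 2·(1 + 17 + 136 + 680)/131072 = 1668/131072 = 417/32768.

417/32768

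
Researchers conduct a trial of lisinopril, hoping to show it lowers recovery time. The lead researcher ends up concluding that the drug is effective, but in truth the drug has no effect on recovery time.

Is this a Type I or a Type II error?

The null hypothesis here is that the drug has no effect on recovery time.
'Concluding that the drug is effective' corresponds to rejecting H₀.
H₀ was rejected but H₀ is true — a Type I error (false positive).

Type I error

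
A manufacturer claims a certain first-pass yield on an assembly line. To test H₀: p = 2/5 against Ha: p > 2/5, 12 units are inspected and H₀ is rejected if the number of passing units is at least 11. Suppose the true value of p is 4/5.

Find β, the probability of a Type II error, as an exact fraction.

177031761/244140625

β = P(fail to reject H₀ | Ha true) = P(S ≤ 10 | p = 4/5), S ~ Binomial(12, 4/5).
Summing C(12,j)·(4/5)^j·(1/5)^{12-j} for j = 0..10 gives 177031761/244140625.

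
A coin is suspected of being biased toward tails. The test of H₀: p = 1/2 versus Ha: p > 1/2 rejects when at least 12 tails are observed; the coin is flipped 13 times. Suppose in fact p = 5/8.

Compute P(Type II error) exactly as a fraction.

134753406597/137438953472

Under the alternative p = 5/8, X ~ Binomial(13, 5/8); β is the probability the test does not reject, P(X < 12).
Adding the binomial probabilities P(X=0)+…+P(X=11) at p = 5/8 gives 134753406597/137438953472.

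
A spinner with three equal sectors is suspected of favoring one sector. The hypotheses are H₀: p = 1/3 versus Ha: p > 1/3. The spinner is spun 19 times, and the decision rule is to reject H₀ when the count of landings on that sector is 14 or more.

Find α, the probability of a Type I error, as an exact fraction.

α = P(reject H₀ | H₀ true) = P(Y ≥ 14 | p = 1/3), with Y ~ Binomial(19, 1/3).
Summing C(19,j)(1/3)^j(2/3)^{19−j} for j = 14,…,19 gives 147529/387420489.

147529/387420489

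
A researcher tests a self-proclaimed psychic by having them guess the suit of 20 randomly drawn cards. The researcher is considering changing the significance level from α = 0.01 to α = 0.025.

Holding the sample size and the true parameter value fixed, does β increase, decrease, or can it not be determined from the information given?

It decreases.

A larger α widens the rejection region, so when the alternative is true more outcomes lead to rejection — failing to reject becomes less likely.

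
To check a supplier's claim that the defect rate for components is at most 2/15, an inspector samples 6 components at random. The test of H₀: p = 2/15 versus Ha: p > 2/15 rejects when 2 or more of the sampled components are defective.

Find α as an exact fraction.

84332/455625

α = P(reject H₀ | H₀ true) = P(X ≥ 2 | p = 2/15), X ~ Binomial(6, 2/15).
Computing the lower-tail complement: 1 − 371293/455625 = 84332/455625.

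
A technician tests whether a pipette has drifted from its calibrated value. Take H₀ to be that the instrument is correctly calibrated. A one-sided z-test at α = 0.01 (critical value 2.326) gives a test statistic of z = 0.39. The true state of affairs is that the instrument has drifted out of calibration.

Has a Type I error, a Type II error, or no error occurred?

Since z = 0.39 ≤ z* = 2.326, H₀ is not rejected.
H₀ is false (actually the instrument has drifted out of calibration).
Failing to reject a false H₀ is a Type II error.

Type II error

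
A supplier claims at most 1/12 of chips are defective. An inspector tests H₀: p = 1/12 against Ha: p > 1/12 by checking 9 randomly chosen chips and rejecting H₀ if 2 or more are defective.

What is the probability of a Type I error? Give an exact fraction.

218150683/1289945088

The significance level is the probability, assuming p = 1/12, of seeing 2 or more defectives in 9 draws.
Via the complement, α = 1 − Σ_{j=0}^{1} C(9,j)(1/12)^j(11/12)^{9-j} = 218150683/1289945088.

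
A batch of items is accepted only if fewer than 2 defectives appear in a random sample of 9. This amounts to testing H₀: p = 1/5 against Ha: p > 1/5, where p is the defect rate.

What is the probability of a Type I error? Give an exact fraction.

1101157/1953125

The significance level is the probability, assuming p = 1/5, of seeing 2 or more defectives in 9 draws.
α = 1 − P(K ≤ 1) = 1 − 851968/1953125 = 1101157/1953125.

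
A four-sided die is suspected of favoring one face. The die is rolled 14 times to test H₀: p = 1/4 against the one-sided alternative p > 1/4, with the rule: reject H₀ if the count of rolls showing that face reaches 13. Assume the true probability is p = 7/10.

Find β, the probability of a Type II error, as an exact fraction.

95252438490057/100000000000000

A Type II error is failing to reject when Ha holds: with p = 7/10, β = P(X ≤ 12).
Adding the binomial probabilities P(X=0)+…+P(X=12) at p = 7/10 gives 95252438490057/100000000000000.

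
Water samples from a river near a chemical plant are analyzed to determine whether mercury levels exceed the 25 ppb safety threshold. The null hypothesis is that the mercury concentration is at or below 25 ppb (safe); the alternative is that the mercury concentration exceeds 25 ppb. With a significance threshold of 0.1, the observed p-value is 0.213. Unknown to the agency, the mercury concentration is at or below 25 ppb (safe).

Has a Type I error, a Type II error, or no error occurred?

Since p = 0.213 ≥ α = 0.1, H₀ is not rejected.
H₀ is true (actually the mercury concentration is at or below 25 ppb (safe)).
The decision matches the true state — no error.

No error (correct decision).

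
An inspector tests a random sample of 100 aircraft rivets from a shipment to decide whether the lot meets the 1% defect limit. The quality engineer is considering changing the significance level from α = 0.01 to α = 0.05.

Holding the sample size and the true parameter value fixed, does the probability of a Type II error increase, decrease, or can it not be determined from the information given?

With a larger α the critical value moves toward the center, so more of the Ha sampling distribution lies in the rejection region.

It decreases.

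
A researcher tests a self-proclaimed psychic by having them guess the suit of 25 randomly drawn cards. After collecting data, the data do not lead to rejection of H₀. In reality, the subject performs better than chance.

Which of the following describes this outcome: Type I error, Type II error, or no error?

Type II error

The conventional null hypothesis here is that the subject is guessing at random (p = 1/4).
H₀ was not rejected, but H₀ is actually false.
Failing to reject a false null hypothesis is a Type II error (false negative).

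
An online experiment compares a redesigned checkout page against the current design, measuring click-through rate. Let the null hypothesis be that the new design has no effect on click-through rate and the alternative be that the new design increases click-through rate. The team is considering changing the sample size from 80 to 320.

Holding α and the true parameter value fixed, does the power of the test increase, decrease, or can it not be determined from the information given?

It increases.

A larger sample reduces the standard error, pulling the sampling distribution under Ha further from the non-rejection region.
Since power = 1 − β and β decreases, power increases.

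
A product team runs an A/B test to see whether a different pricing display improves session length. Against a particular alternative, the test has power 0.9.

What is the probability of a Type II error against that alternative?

Power = 1 − β, so β = 1 − 0.9 = 0.1.

0.1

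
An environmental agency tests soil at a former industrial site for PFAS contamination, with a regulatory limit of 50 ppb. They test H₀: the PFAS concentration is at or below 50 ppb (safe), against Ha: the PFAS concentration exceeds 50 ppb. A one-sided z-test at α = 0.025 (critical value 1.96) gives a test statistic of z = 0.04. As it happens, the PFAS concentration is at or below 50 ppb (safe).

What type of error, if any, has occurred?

Since z = 0.04 ≤ z* = 1.96, H₀ is not rejected.
H₀ is true (actually the PFAS concentration is at or below 50 ppb (safe)).
The decision matches the true state — no error.

Neither — the decision is correct.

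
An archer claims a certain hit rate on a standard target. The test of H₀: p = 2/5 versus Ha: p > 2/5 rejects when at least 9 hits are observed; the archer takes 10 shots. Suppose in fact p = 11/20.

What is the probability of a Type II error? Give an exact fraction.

A Type II error is failing to reject when Ha holds: with p = 11/20, β = P(Y ≤ 8).
Equivalently, β = 1 − P(Y ≥ 9) = 10001847283209/10240000000000.

10001847283209/10240000000000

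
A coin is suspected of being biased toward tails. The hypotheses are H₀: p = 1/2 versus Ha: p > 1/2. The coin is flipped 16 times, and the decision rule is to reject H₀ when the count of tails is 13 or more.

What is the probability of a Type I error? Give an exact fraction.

α = P(reject H₀ | H₀ true) = P(Y ≥ 13 | p = 1/2), with Y ~ Binomial(16, 1/2).
That's C(16,13) + C(16,14) + C(16,15) + C(16,16) over 2^16, i.e. (560 + 120 + 16 + 1)/65536 = 697/65536.

697/65536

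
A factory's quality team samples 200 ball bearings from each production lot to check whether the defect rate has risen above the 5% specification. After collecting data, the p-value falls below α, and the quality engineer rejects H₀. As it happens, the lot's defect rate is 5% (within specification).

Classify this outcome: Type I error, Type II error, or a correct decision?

Type I error

The conventional null hypothesis here is that the lot's defect rate is 5% (within specification).
H₀ was rejected, but H₀ is actually true.
Rejecting a true null hypothesis is a Type I error (false positive).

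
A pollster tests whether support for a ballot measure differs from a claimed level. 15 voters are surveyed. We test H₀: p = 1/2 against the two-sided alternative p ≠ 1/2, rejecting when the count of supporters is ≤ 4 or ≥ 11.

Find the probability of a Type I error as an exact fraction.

Under H₀, S ~ Binomial(15, 1/2); α is the probability of landing in either tail, P(S ≤ 4) + P(S ≥ 11).
The two tails are symmetric, so α = 2·(1 + 15 + 105 + 455 + 1365)/2^15 = 3882/32768 = 1941/16384.

1941/16384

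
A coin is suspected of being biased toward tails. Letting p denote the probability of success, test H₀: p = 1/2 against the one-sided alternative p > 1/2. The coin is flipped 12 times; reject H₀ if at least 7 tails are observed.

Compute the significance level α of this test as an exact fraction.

α = P(reject H₀ | H₀ true) = P(Y ≥ 7 | p = 1/2), with Y ~ Binomial(12, 1/2).
P(Y ≥ 7) = [C(12,7) + C(12,8) + C(12,9) + C(12,10) + C(12,11) + C(12,12)] / 2^12 = (792 + 495 + 220 + 66 + 12 + 1) / 4096 = 1586/4096 = 793/2048.

793/2048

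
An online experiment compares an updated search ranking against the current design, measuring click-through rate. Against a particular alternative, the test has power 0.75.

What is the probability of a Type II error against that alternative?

Power = 1 − β, so β = 1 − 0.75 = 0.25.

0.25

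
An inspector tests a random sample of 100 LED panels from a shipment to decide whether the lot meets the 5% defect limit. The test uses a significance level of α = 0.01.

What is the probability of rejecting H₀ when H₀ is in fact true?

The significance level α is, by definition, the probability of a Type I error — P(reject H₀ | H₀ true).

0.01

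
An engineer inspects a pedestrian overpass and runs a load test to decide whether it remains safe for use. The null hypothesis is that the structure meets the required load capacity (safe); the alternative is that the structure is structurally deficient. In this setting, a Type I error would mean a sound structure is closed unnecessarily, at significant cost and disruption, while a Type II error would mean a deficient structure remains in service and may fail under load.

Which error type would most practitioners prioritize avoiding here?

Type II error

The Type II consequence (a deficient structure remains in service and may fail under load) is more severe than the Type I consequence (a sound structure is closed unnecessarily, at significant cost and disruption).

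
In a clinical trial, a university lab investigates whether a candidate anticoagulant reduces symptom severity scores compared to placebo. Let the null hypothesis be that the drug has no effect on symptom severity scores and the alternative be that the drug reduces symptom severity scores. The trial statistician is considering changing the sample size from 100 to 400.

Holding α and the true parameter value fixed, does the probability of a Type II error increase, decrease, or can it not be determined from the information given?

It decreases.

A larger sample reduces the standard error, pulling the sampling distribution under Ha further from the non-rejection region.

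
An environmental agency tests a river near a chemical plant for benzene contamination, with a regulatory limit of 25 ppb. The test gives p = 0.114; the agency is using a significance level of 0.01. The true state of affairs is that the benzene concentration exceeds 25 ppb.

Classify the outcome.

The conventional null hypothesis is that the benzene concentration is at or below 25 ppb (safe).
Since p = 0.114 ≥ α = 0.01, H₀ is not rejected.
H₀ is false (actually the benzene concentration exceeds 25 ppb).
Failing to reject a false H₀ is a Type II error.

Type II error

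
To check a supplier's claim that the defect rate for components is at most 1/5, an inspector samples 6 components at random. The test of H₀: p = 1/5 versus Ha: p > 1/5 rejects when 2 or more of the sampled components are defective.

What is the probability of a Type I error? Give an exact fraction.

Under H₀, Y ~ Binomial(6, 1/5); the Type I error rate is P(Y ≥ 2).
Computing the lower-tail complement: 1 − 2048/3125 = 1077/3125.

1077/3125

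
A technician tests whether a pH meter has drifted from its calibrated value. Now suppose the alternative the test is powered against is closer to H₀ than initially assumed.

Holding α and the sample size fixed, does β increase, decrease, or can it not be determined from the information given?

It increases.

A smaller departure from H₀ means the test statistic under Ha is distributed closer to where it would be under H₀; rejection becomes less likely.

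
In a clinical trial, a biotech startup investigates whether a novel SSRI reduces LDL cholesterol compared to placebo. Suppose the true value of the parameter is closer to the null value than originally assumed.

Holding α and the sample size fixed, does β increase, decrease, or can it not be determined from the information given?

When the true parameter is near the null value, the test has a harder time distinguishing Ha from H₀.

It increases.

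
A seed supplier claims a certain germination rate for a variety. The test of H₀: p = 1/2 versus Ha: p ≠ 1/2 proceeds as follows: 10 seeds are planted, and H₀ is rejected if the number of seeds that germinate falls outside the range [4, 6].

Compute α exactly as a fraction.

Under H₀, S ~ Binomial(10, 1/2); α is the probability of landing in either tail, P(S ≤ 3) + P(S ≥ 7).
Each tail has probability (1 + 10 + 45 + 120)/1024; doubling gives α = 352/1024 = 11/32.

11/32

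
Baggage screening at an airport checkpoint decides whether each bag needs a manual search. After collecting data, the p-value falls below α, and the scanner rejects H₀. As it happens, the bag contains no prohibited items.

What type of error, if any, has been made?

The conventional null hypothesis here is that the bag contains no prohibited items.
H₀ was rejected, but H₀ is actually true.
Rejecting a true null hypothesis is a Type I error (false positive).

Type I error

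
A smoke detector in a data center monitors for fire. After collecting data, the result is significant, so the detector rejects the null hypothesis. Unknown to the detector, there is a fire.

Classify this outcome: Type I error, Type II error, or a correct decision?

The conventional null hypothesis here is that there is no fire.
The test rejected a false H₀ — the decision matches the true state.

No error (correct decision).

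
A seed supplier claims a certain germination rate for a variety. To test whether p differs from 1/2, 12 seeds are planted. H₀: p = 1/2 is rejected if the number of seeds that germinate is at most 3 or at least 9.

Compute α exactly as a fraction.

299/2048

α = P(Y ≤ 3 or Y ≥ 9 | p = 1/2), Y ~ Binomial(12, 1/2).
Each tail has probability (1 + 12 + 66 + 220)/4096; doubling gives α = 598/4096 = 299/2048.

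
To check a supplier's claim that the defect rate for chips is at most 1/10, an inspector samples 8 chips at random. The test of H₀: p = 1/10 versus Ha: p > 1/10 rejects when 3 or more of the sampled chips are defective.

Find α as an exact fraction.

α = P(reject H₀ | H₀ true) = P(K ≥ 3 | p = 1/10), K ~ Binomial(8, 1/10).
Computing the lower-tail complement: 1 − 96190821/100000000 = 3809179/100000000.

3809179/100000000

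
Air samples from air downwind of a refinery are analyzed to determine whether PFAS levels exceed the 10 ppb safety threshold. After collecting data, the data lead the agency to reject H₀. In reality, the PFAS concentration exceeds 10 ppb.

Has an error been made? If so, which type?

The conventional null hypothesis here is that the PFAS concentration is at or below 10 ppb (safe).
The test rejected a false H₀ — the decision matches the true state.

No error (correct decision).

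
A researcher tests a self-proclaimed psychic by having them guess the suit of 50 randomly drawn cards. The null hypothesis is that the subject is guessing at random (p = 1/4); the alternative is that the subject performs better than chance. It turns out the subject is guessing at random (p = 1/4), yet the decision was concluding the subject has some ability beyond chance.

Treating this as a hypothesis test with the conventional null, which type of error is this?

'Concluding the subject has some ability beyond chance' corresponds to rejecting H₀.
H₀ was rejected but H₀ is true — a Type I error (false positive).

Type I error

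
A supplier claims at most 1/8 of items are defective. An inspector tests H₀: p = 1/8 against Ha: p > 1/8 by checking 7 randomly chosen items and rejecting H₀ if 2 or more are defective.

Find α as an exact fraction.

225033/1048576

α = P(reject H₀ | H₀ true) = P(S ≥ 2 | p = 1/8), S ~ Binomial(7, 1/8).
Via the complement, α = 1 − Σ_{j=0}^{1} C(7,j)(1/8)^j(7/8)^{7-j} = 225033/1048576.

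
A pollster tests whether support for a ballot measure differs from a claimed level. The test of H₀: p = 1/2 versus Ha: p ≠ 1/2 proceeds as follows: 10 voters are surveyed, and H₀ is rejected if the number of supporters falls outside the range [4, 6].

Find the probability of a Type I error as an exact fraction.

Under H₀, S ~ Binomial(10, 1/2); α is the probability of landing in either tail, P(S ≤ 3) + P(S ≥ 7).
The two tails are symmetric, so α = 2·(1 + 10 + 45 + 120)/2^10 = 352/1024 = 11/32.

11/32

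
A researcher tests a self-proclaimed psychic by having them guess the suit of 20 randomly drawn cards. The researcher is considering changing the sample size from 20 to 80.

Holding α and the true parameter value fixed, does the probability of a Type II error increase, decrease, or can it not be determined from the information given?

Increasing n separates the H₀ and Ha sampling distributions, so under Ha fewer outcomes land in the acceptance region.

It decreases.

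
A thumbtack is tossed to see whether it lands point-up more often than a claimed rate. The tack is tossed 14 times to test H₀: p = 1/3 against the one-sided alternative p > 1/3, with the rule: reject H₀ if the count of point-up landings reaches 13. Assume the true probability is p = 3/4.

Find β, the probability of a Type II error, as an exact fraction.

A Type II error is failing to reject when Ha holds: with p = 3/4, β = P(K ≤ 12).
Adding the binomial probabilities P(K=0)+…+P(K=12) at p = 3/4 gives 241331965/268435456.

241331965/268435456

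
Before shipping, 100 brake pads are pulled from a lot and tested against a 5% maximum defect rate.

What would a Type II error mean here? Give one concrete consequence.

A Type II error would mean concluding that the lot's defect rate is 5% (within specification) (or at least failing to establish that the lot's defect rate exceeds 5%) when in fact the lot's defect rate exceeds 5%. Consequence: a defective lot is shipped to customers.

With the conventional null hypothesis that the lot's defect rate is 5% (within specification):
A Type II error is failing to reject H₀ when H₀ is false.
Here that means accepting the lot and shipping it when actually the lot's defect rate exceeds 5%.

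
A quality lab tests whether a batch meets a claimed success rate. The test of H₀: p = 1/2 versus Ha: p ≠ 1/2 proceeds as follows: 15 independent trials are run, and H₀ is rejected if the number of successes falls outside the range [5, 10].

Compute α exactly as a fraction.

1941/16384

The significance level is the null-hypothesis probability of the rejection region {≤4} ∪ {≥11}.
The two tails are symmetric, so α = 2·(1 + 15 + 105 + 455 + 1365)/2^15 = 3882/32768 = 1941/16384.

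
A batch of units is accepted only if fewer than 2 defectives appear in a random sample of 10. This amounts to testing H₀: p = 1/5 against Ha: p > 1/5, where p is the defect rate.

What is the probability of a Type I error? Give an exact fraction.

Under H₀, Y ~ Binomial(10, 1/5); the Type I error rate is P(Y ≥ 2).
Via the complement, α = 1 − Σ_{j=0}^{1} C(10,j)(1/5)^j(4/5)^{10-j} = 6095609/9765625.

6095609/9765625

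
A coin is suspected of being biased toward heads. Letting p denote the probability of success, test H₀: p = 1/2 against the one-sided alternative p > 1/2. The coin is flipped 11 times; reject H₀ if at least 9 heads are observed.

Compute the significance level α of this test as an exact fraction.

67/2048

α = P(reject H₀ | H₀ true) = P(S ≥ 9 | p = 1/2), with S ~ Binomial(11, 1/2).
Summing the upper tail: (55 + 11 + 1) / 2^11 = 67/2048.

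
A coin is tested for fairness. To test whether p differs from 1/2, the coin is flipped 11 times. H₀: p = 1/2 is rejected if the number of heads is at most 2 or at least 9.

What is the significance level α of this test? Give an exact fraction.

α = P(Y ≤ 2 or Y ≥ 9 | p = 1/2), Y ~ Binomial(11, 1/2).
The two tails are symmetric, so α = 2·(1 + 11 + 55)/2^11 = 134/2048 = 67/1024.

67/1024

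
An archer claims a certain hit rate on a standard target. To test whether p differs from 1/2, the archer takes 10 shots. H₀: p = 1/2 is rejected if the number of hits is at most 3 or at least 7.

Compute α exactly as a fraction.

11/32

The significance level is the null-hypothesis probability of the rejection region {≤3} ∪ {≥7}.
The two tails are symmetric, so α = 2·(1 + 10 + 45 + 120)/2^10 = 352/1024 = 11/32.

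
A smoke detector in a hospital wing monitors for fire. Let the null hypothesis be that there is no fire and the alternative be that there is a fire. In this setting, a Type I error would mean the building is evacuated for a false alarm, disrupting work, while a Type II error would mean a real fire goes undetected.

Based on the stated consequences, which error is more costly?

The Type II consequence (a real fire goes undetected) is more severe than the Type I consequence (the building is evacuated for a false alarm, disrupting work).

Type II error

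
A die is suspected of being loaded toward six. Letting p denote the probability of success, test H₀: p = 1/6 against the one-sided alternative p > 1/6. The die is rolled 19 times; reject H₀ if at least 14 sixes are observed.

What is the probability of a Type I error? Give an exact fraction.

1620229/25389989167104

Under H₀, X ~ Binomial(19, 1/6), and α = P(X ≥ 14).
P(X ≥ 14) = Σ_{j=14}^{19} C(19,j)·(1/6)^j·(5/6)^{19-j} = 1620229/25389989167104.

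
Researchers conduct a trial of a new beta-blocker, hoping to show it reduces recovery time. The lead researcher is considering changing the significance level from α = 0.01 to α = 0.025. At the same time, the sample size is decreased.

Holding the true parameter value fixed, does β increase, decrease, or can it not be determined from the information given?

The first change alone would make β decrease; the second alone would make β increase. Which effect dominates depends on the magnitudes, which are not given.

Cannot be determined from the information given.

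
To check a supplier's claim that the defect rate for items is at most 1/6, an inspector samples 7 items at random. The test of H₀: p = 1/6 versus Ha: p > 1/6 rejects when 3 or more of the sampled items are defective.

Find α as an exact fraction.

α = P(reject H₀ | H₀ true) = P(K ≥ 3 | p = 1/6), K ~ Binomial(7, 1/6).
α = 1 − P(K ≤ 2) = 1 − 3125/3456 = 331/3456.

331/3456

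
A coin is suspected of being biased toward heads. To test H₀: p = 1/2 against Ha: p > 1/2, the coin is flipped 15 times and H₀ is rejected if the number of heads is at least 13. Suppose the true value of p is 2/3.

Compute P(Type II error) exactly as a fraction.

13210219/14348907

A Type II error is failing to reject when Ha holds: with p = 2/3, β = P(X ≤ 12).
Adding the binomial probabilities P(X=0)+…+P(X=12) at p = 2/3 gives 13210219/14348907.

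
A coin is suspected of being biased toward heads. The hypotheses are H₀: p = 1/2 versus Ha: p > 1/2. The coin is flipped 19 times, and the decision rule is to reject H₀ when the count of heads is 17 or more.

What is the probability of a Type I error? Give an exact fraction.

191/524288

Under H₀, K ~ Binomial(19, 1/2), and α = P(K ≥ 17).
Summing the upper tail: (171 + 19 + 1) / 2^19 = 191/524288.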